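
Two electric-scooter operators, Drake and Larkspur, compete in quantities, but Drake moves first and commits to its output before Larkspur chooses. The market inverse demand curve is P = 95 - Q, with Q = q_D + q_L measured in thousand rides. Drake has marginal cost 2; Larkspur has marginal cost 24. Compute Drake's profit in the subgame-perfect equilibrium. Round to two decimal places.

1653.13

The follower Larkspur best-responds to any q_D: π_L = (95 - Q)q_L - 24q_L.
Follower FOC: 71 - q_D - 2q_L = 0, so q_L(q_D) = (71 - q_D)/2.
Drake substitutes q_L(q_D) into its own profit: π_D = q_D(95 - q_D - (71 - q_D)/2) - 2q_D = (119/2 - (1/2)q_D)q_D - 2q_D.
Maximising: ∂π_D/∂q_D = 115/2 - q_D = 0, giving q_D = 115/2.
Then q_L = (71 - 115/2)/2 = 27/4.
Price P = 95 - 257/4 = 123/4.
Drake's profit: (123/4 - 2)·(115/2) = 1653.1250.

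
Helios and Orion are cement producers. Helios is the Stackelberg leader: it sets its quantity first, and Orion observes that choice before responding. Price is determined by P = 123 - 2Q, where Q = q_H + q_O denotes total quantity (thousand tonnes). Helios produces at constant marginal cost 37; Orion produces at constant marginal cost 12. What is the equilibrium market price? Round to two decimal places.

52.25

The follower Orion best-responds to any q_H: π_O = (123 - 2Q)q_O - 12q_O.
Follower FOC: 111 - 2q_H - 4q_O = 0, so q_O(q_H) = (111 - 2q_H)/4.
The leader anticipates this reaction. Substituting into P = 123 - 2Q gives P = 135/2 - q_H, so π_H = (135/2 - q_H)q_H - 37q_H.
The leader's first-order condition 61/2 - 2q_H = 0 yields q_H = 61/4.
Then q_O = (111 - 2·(61/4))/4 = 161/8.
Total output Q = 283/8, so price P = 123 - 2·(283/8) = 209/4.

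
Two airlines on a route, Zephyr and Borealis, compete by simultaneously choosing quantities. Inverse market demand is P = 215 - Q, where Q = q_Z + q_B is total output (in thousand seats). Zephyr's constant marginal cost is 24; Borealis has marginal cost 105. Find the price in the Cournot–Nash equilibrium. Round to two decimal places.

114.67

Zephyr's profit: π_Z = (215 - Q)q_Z - (24q_Z). Setting ∂π_Z/∂q_Z = 0: 191 - 2q_Z - (q_B) = 0.
Borealis's profit: π_B = (215 - Q)q_B - (105q_B). Setting ∂π_B/∂q_B = 0: 110 - 2q_B - (q_Z) = 0.
Rearranging gives the reaction functions q_Z = (191 - q_B)/2 and q_B = (110 - q_Z)/2.
Substituting one into the other gives q_Z = 272/3 and q_B = 29/3.
Total output Q = 301/3, so price P = 215 - 301/3 = 344/3.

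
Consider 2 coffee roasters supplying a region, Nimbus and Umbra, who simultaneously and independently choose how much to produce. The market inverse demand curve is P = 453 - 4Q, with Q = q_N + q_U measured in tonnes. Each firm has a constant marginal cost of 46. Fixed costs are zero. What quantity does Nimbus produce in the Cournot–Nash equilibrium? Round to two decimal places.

A representative firm's profit is π_i = q_i(453 - 4Q) - 46q_i.
First-order condition (treating rivals' output as given): 407 - 8q_i - 4q_j = 0.
With identical firms every q_j equals q_i, so q_j = q_i and 407 = 12q_i, giving q_i = 407/12.

33.92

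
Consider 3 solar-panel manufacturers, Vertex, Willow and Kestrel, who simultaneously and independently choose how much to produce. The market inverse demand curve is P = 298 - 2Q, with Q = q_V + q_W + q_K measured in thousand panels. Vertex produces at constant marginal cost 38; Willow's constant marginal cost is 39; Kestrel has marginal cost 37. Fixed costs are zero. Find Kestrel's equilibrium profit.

2178

Vertex's profit: π_V = (298 - 2Q)q_V - (38q_V). Setting ∂π_V/∂q_V = 0: 260 - 4q_V - 2(q_W + q_K) = 0.
Willow's first-order condition: 259 - 4q_W - 2(q_V + q_K) = 0.
Kestrel's profit: π_K = (298 - 2Q)q_K - (37q_K). Setting ∂π_K/∂q_K = 0: 261 - 4q_K - 2(q_V + q_W) = 0.
Adding the 3 conditions: 780 − 4Q − 4Q = 0, i.e. Q = 195/2.
Back-substituting: q_V = (260 − 195)/2 = 65/2, q_W = (259 − 195)/2 = 32, q_K = (261 − 195)/2 = 33.
Price P = 298 - 2·(195/2) = 103.
Kestrel's profit: (103 - 37)·33 = 2178.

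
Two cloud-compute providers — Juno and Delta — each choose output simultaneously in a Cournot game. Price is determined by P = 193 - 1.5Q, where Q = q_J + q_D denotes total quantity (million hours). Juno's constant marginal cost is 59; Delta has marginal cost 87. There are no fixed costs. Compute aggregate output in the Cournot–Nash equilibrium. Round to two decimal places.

Juno's profit: π_J = (193 - 1.5Q)q_J - (59q_J). Setting ∂π_J/∂q_J = 0: 134 - 3q_J - (3/2)(q_D) = 0.
Delta's profit: π_D = (193 - 1.5Q)q_D - (87q_D). Setting ∂π_D/∂q_D = 0: 106 - 3q_D - (3/2)(q_J) = 0.
So q_J = (134 - (3/2)q_D)/3 and q_D = (106 - (3/2)q_J)/3.
Substituting one into the other gives q_J = 36 and q_D = 52/3.
Total output Q = 36 + 52/3 = 160/3.

53.33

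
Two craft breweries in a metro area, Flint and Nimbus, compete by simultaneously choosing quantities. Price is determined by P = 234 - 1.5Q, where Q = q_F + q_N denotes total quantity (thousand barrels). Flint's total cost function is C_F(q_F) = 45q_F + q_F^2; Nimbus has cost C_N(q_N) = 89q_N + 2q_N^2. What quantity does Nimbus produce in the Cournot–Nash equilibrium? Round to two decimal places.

Flint's profit: π_F = (234 - 1.5Q)q_F - (45q_F + q_F²). Setting ∂π_F/∂q_F = 0: 189 - 5q_F - (3/2)(q_N) = 0.
Nimbus's first-order condition: 145 - 7q_N - (3/2)(q_F) = 0.
So q_F = (189 - (3/2)q_N)/5 and q_N = (145 - (3/2)q_F)/7.
Substituting one into the other gives q_F = 33.7557 and q_N = 1766/131.

13.48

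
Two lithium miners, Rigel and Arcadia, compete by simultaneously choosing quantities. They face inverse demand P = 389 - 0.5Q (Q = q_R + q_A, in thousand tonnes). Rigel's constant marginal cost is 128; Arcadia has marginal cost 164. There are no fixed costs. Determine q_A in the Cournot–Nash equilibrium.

126

Rigel's profit: π_R = (389 - 0.5Q)q_R - (128q_R). Setting ∂π_R/∂q_R = 0: 261 - q_R - (1/2)(q_A) = 0.
Arcadia's profit: π_A = (389 - 0.5Q)q_A - (164q_A). Setting ∂π_A/∂q_A = 0: 225 - q_A - (1/2)(q_R) = 0.
Best responses: q_R = (261 - (1/2)q_A), q_A = (225 - (1/2)q_R).
Solving the pair: q_R = 198, q_A = 126.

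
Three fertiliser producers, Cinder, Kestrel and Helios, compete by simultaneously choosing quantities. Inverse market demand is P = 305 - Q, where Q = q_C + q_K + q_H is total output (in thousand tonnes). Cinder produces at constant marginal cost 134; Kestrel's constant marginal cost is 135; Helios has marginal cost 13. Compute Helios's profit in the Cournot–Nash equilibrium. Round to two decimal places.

17889.06

Cinder's profit: π_C = (305 - Q)q_C - (134q_C). Setting ∂π_C/∂q_C = 0: 171 - 2q_C - (q_K + q_H) = 0.
Kestrel's profit: π_K = (305 - Q)q_K - (135q_K). Setting ∂π_K/∂q_K = 0: 170 - 2q_K - (q_C + q_H) = 0.
Helios's profit: π_H = (305 - Q)q_H - (13q_H). Setting ∂π_H/∂q_H = 0: 292 - 2q_H - (q_C + q_K) = 0.
Summing all 3 equations gives 633 − 4Q = 0, hence Q = 633/4.
Back-substituting: q_C = (171 − 633/4) = 51/4, q_K = (170 − 633/4) = 47/4, q_H = (292 − 633/4) = 535/4.
Price P = 305 - 633/4 = 587/4.
Helios's profit: (587/4 - 13)·(535/4) = 17889.0625.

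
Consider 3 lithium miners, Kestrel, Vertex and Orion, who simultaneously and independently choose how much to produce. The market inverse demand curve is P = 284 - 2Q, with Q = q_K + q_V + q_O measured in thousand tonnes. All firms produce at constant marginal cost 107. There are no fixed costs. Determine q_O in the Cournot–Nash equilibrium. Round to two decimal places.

Each firm earns π_i = (284 - 2Q)q_i - 107q_i.
First-order condition (treating rivals' output as given): 177 - 4q_i - 2·Σ_{j≠i} q_j = 0.
With identical firms every q_j equals q_i, so Σ_{j≠i} q_j = 2q_i and 177 = 8q_i, giving q_i = 177/8.

22.13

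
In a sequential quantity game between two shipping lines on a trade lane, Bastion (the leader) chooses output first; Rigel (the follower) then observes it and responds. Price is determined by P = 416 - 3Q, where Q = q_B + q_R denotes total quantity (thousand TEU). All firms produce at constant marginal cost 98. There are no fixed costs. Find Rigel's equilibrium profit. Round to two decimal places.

2106.75

The follower Rigel best-responds to any q_B: π_R = (416 - 3Q)q_R - 98q_R.
∂π_R/∂q_R = 318 - 3q_B - 6q_R = 0 gives the reaction function q_R = (318 - 3q_B)/6.
Bastion substitutes q_R(q_B) into its own profit: π_B = q_B(416 - 3q_B - (318 - 3q_B)/2) - 98q_B = (257 - (3/2)q_B)q_B - 98q_B.
Leader FOC: 159 - 3q_B = 0, so q_B = 53.
Then q_R = (318 - 3·53)/6 = 53/2.
Price P = 416 - 3·(159/2) = 355/2.
Rigel's profit: (355/2 - 98)·(53/2) = 2106.7500.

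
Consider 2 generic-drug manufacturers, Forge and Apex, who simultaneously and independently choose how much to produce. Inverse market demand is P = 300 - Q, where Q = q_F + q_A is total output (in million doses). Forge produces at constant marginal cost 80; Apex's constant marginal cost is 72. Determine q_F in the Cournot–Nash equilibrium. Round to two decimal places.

70.67

Forge's profit: π_F = (300 - Q)q_F - (80q_F). Setting ∂π_F/∂q_F = 0: 220 - 2q_F - (q_A) = 0.
Apex's profit: π_A = (300 - Q)q_A - (72q_A). Setting ∂π_A/∂q_A = 0: 228 - 2q_A - (q_F) = 0.
So q_F = (220 - q_A)/2 and q_A = (228 - q_F)/2.
Substituting one into the other gives q_F = 212/3 and q_A = 236/3.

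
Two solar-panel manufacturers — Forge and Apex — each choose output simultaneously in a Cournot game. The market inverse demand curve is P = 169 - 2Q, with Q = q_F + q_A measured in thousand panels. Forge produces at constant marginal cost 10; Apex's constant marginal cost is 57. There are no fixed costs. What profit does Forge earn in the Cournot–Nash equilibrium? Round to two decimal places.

Forge's profit: π_F = (169 - 2Q)q_F - (10q_F). Setting ∂π_F/∂q_F = 0: 159 - 4q_F - 2(q_A) = 0.
Apex's first-order condition: 112 - 4q_A - 2(q_F) = 0.
Best responses: q_F = (159 - 2q_A)/4, q_A = (112 - 2q_F)/4.
Substituting one into the other gives q_F = 103/3 and q_A = 65/6.
Price P = 169 - 2·(271/6) = 236/3.
Forge's profit: (236/3 - 10)·(103/3) = 2357.5556.

2357.56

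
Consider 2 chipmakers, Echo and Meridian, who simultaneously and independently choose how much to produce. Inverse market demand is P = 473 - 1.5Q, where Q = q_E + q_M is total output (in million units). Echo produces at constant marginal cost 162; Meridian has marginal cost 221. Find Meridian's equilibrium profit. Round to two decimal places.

Echo's profit: π_E = (473 - 1.5Q)q_E - (162q_E). Setting ∂π_E/∂q_E = 0: 311 - 3q_E - (3/2)(q_M) = 0.
Meridian's first-order condition: 252 - 3q_M - (3/2)(q_E) = 0.
Rearranging gives the reaction functions q_E = (311 - (3/2)q_M)/3 and q_M = (252 - (3/2)q_E)/3.
Solving the pair: q_E = 740/9, q_M = 386/9.
Price P = 473 - (3/2)·(1126/9) = 856/3.
Meridian's profit: (856/3 - 221)·(386/9) = 2759.1852.

2759.19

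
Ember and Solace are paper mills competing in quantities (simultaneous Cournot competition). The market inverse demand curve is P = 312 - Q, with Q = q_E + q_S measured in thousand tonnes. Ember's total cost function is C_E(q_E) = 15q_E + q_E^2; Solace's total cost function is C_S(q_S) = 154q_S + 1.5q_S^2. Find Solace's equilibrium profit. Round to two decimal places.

777.18

Ember's profit: π_E = (312 - Q)q_E - (15q_E + q_E²). Setting ∂π_E/∂q_E = 0: 297 - 4q_E - (q_S) = 0.
Solace's profit: π_S = (312 - Q)q_S - (154q_S + (3/2)q_S²). Setting ∂π_S/∂q_S = 0: 158 - 5q_S - (q_E) = 0.
Best responses: q_E = (297 - q_S)/4, q_S = (158 - q_E)/5.
Solving the pair: q_E = 1327/19, q_S = 335/19.
Price P = 312 - 1662/19 = 224.5263.
Solace's profit: 224.5263·(335/19) - 154·(335/19) - (3/2)(335/19)² = 777.1814.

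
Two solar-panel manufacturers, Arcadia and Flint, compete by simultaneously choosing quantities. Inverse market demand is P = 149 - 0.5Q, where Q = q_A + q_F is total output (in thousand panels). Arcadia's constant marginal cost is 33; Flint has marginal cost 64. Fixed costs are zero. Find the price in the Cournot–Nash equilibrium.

Arcadia's profit: π_A = (149 - 0.5Q)q_A - (33q_A). Setting ∂π_A/∂q_A = 0: 116 - q_A - (1/2)(q_F) = 0.
Flint's profit: π_F = (149 - 0.5Q)q_F - (64q_F). Setting ∂π_F/∂q_F = 0: 85 - q_F - (1/2)(q_A) = 0.
So q_A = (116 - (1/2)q_F) and q_F = (85 - (1/2)q_A).
Substituting one into the other gives q_A = 98 and q_F = 36.
Total output Q = 134, so price P = 149 - (1/2)·134 = 82.

82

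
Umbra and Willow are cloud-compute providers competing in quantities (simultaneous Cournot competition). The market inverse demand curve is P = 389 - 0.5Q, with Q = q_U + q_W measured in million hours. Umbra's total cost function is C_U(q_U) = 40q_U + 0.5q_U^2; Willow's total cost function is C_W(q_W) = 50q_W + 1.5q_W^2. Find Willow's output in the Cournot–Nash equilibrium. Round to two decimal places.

64.97

Umbra's profit: π_U = (389 - 0.5Q)q_U - (40q_U + (1/2)q_U²). Setting ∂π_U/∂q_U = 0: 349 - 2q_U - (1/2)(q_W) = 0.
Willow's profit: π_W = (389 - 0.5Q)q_W - (50q_W + (3/2)q_W²). Setting ∂π_W/∂q_W = 0: 339 - 4q_W - (1/2)(q_U) = 0.
Rearranging gives the reaction functions q_U = (349 - (1/2)q_W)/2 and q_W = (339 - (1/2)q_U)/4.
Substituting one into the other gives q_U = 158.2581 and q_W = 64.9677.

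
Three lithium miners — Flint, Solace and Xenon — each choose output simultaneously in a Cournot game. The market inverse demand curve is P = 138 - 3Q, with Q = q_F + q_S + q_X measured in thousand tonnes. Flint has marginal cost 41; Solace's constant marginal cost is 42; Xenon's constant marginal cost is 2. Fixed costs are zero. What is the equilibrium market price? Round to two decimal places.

Flint's profit: π_F = (138 - 3Q)q_F - (41q_F). Setting ∂π_F/∂q_F = 0: 97 - 6q_F - 3(q_S + q_X) = 0.
Solace's profit: π_S = (138 - 3Q)q_S - (42q_S). Setting ∂π_S/∂q_S = 0: 96 - 6q_S - 3(q_F + q_X) = 0.
Xenon's first-order condition: 136 - 6q_X - 3(q_F + q_S) = 0.
Summing all 3 equations gives 329 − 12Q = 0, hence Q = 329/12.
Back-substituting: q_F = (97 − 329/4)/3 = 59/12, q_S = (96 − 329/4)/3 = 55/12, q_X = (136 − 329/4)/3 = 215/12.
Total output Q = 329/12, so price P = 138 - 3·(329/12) = 223/4.

55.75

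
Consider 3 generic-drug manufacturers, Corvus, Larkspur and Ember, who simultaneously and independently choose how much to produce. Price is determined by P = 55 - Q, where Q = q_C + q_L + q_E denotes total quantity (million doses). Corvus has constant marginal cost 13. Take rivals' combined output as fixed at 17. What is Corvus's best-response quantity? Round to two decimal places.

With rivals' combined output fixed at 17, Corvus's profit is π_C = (55 - 17 - q_C)q_C - (13q_C) = (38 - q_C)q_C - (13q_C).
∂π_C/∂q_C = 25 - 2q_C = 0, so q_C = 25/2.

12.50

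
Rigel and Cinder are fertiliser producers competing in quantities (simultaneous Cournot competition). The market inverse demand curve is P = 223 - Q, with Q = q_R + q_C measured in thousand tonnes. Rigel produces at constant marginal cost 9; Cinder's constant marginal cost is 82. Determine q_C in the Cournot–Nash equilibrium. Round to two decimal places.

22.67

Rigel's profit: π_R = (223 - Q)q_R - (9q_R). Setting ∂π_R/∂q_R = 0: 214 - 2q_R - (q_C) = 0.
Cinder's first-order condition: 141 - 2q_C - (q_R) = 0.
Best responses: q_R = (214 - q_C)/2, q_C = (141 - q_R)/2.
Solving the pair: q_R = 287/3, q_C = 68/3.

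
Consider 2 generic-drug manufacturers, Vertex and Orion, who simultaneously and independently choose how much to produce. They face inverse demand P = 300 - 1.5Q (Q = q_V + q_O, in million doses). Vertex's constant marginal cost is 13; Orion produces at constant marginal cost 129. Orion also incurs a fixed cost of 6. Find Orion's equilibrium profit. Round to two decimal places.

Vertex's profit: π_V = (300 - 1.5Q)q_V - (13q_V). Setting ∂π_V/∂q_V = 0: 287 - 3q_V - (3/2)(q_O) = 0.
Orion's profit: π_O = (300 - 1.5Q)q_O - (129q_O). Setting ∂π_O/∂q_O = 0: 171 - 3q_O - (3/2)(q_V) = 0.
Best responses: q_V = (287 - (3/2)q_O)/3, q_O = (171 - (3/2)q_V)/3.
Substituting one into the other gives q_V = 806/9 and q_O = 110/9.
Price P = 300 - (3/2)·(916/9) = 442/3.
Orion's profit: (442/3 - 129)·(110/9) - 6 = 218.0741.

218.07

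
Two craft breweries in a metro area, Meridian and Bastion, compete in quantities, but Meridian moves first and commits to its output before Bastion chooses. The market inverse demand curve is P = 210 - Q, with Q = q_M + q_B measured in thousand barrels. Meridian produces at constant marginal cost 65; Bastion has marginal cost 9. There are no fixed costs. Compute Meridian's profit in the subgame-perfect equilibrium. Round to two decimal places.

The follower Bastion best-responds to any q_M: π_B = (210 - Q)q_B - 9q_B.
∂π_B/∂q_B = 201 - q_M - 2q_B = 0 gives the reaction function q_B = (201 - q_M)/2.
The leader anticipates this reaction. Substituting into P = 210 - Q gives P = 219/2 - (1/2)q_M, so π_M = (219/2 - (1/2)q_M)q_M - 65q_M.
The leader's first-order condition 89/2 - q_M = 0 yields q_M = 89/2.
Then q_B = (201 - 89/2)/2 = 313/4.
Price P = 210 - 491/4 = 349/4.
Meridian's profit: (349/4 - 65)·(89/2) = 990.1250.

990.13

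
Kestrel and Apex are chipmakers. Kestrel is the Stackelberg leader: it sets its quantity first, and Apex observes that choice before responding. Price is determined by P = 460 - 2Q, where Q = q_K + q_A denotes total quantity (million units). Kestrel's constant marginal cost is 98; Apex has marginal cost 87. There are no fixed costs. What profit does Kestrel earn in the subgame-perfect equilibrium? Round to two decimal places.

Solve by backward induction. Given q_K, the follower Apex maximises π_A = (460 - 2q_K - 2q_A)q_A - 87q_A.
∂π_A/∂q_A = 373 - 2q_K - 4q_A = 0 gives the reaction function q_A = (373 - 2q_K)/4.
The leader anticipates this reaction. Substituting into P = 460 - 2Q gives P = 547/2 - q_K, so π_K = (547/2 - q_K)q_K - 98q_K.
Leader FOC: 351/2 - 2q_K = 0, so q_K = 351/4.
Then q_A = (373 - 2·(351/4))/4 = 395/8.
Price P = 460 - 2·(1097/8) = 743/4.
Kestrel's profit: (743/4 - 98)·(351/4) = 7700.0625.

7700.06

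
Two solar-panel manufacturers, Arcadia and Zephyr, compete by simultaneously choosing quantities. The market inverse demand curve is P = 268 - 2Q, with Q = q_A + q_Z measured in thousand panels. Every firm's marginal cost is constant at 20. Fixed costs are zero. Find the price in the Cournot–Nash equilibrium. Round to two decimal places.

102.67

Each firm earns π_i = (268 - 2Q)q_i - 20q_i.
First-order condition (treating rivals' output as given): 248 - 4q_i - 2q_j = 0.
By symmetry each firm produces the same amount; substituting q_j = q_i yields q_i = 248/6 = 124/3.
Total output Q = 248/3, so price P = 268 - 2·(248/3) = 308/3.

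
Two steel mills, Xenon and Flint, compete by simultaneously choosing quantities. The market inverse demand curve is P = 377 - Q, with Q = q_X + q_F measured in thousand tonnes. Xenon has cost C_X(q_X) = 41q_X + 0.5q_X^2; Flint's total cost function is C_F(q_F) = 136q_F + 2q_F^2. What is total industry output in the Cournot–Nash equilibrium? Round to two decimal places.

127.18

Xenon's profit: π_X = (377 - Q)q_X - (41q_X + (1/2)q_X²). Setting ∂π_X/∂q_X = 0: 336 - 3q_X - (q_F) = 0.
Flint's profit: π_F = (377 - Q)q_F - (136q_F + 2q_F²). Setting ∂π_F/∂q_F = 0: 241 - 6q_F - (q_X) = 0.
Best responses: q_X = (336 - q_F)/3, q_F = (241 - q_X)/6.
Solving the pair: q_X = 1775/17, q_F = 387/17.
Total output Q = 1775/17 + 387/17 = 127.1765.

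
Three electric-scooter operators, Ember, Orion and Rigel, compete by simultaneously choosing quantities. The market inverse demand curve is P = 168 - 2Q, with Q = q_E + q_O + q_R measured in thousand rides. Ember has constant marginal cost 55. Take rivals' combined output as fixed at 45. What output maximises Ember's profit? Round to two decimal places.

5.75

With rivals' combined output fixed at 45, Ember's profit is π_E = (168 - 2·45 - 2q_E)q_E - (55q_E) = (78 - 2q_E)q_E - (55q_E).
∂π_E/∂q_E = 23 - 4q_E = 0, so q_E = 23/4.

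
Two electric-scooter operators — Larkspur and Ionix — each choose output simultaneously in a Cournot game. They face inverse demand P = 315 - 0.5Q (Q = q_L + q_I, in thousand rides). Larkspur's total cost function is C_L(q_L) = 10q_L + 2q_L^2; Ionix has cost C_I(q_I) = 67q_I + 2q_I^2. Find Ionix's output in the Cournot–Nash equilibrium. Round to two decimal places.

43.94

Larkspur's profit: π_L = (315 - 0.5Q)q_L - (10q_L + 2q_L²). Setting ∂π_L/∂q_L = 0: 305 - 5q_L - (1/2)(q_I) = 0.
Ionix's profit: π_I = (315 - 0.5Q)q_I - (67q_I + 2q_I²). Setting ∂π_I/∂q_I = 0: 248 - 5q_I - (1/2)(q_L) = 0.
Best responses: q_L = (305 - (1/2)q_I)/5, q_I = (248 - (1/2)q_L)/5.
Substituting one into the other gives q_L = 1868/33 and q_I = 1450/33.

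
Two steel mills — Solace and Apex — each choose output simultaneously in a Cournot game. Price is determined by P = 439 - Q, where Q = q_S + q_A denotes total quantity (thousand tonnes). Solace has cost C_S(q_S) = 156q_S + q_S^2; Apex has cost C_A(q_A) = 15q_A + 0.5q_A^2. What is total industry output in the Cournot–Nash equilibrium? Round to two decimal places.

Solace's profit: π_S = (439 - Q)q_S - (156q_S + q_S²). Setting ∂π_S/∂q_S = 0: 283 - 4q_S - (q_A) = 0.
Apex's first-order condition: 424 - 3q_A - (q_S) = 0.
So q_S = (283 - q_A)/4 and q_A = (424 - q_S)/3.
Substituting one into the other gives q_S = 425/11 and q_A = 1413/11.
Total output Q = 425/11 + 1413/11 = 1838/11.

167.09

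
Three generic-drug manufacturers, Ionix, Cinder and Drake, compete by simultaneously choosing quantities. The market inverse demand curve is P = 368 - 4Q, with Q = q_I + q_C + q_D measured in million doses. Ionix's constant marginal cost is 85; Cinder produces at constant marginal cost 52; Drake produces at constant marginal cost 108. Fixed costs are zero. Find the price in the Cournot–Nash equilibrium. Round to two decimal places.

Ionix's profit: π_I = (368 - 4Q)q_I - (85q_I). Setting ∂π_I/∂q_I = 0: 283 - 8q_I - 4(q_C + q_D) = 0.
Cinder's profit: π_C = (368 - 4Q)q_C - (52q_C). Setting ∂π_C/∂q_C = 0: 316 - 8q_C - 4(q_I + q_D) = 0.
Drake's first-order condition: 260 - 8q_D - 4(q_I + q_C) = 0.
Adding the 3 conditions: 859 − 8Q − 8Q = 0, i.e. Q = 859/16.
Back-substituting: q_I = (283 − 859/4)/4 = 273/16, q_C = (316 − 859/4)/4 = 405/16, q_D = (260 − 859/4)/4 = 181/16.
Total output Q = 859/16, so price P = 368 - 4·(859/16) = 613/4.

153.25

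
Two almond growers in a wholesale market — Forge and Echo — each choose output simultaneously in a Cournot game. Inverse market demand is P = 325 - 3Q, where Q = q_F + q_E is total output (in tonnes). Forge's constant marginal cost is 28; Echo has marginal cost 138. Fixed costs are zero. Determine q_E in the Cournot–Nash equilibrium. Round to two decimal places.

Forge's profit: π_F = (325 - 3Q)q_F - (28q_F). Setting ∂π_F/∂q_F = 0: 297 - 6q_F - 3(q_E) = 0.
Echo's profit: π_E = (325 - 3Q)q_E - (138q_E). Setting ∂π_E/∂q_E = 0: 187 - 6q_E - 3(q_F) = 0.
Rearranging gives the reaction functions q_F = (297 - 3q_E)/6 and q_E = (187 - 3q_F)/6.
Solving the pair: q_F = 407/9, q_E = 77/9.

8.56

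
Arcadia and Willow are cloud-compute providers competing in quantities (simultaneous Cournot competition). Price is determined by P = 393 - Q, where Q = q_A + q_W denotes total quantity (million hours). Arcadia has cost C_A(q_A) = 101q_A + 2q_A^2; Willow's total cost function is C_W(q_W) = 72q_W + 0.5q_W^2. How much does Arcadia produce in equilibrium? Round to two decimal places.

32.65

Arcadia's profit: π_A = (393 - Q)q_A - (101q_A + 2q_A²). Setting ∂π_A/∂q_A = 0: 292 - 6q_A - (q_W) = 0.
Willow's profit: π_W = (393 - Q)q_W - (72q_W + (1/2)q_W²). Setting ∂π_W/∂q_W = 0: 321 - 3q_W - (q_A) = 0.
Rearranging gives the reaction functions q_A = (292 - q_W)/6 and q_W = (321 - q_A)/3.
Solving the pair: q_A = 555/17, q_W = 1634/17.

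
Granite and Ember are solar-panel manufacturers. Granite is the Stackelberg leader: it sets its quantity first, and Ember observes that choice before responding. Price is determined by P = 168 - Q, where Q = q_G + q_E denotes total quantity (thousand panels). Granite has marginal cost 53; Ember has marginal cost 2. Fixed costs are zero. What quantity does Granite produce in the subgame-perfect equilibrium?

32

The follower Ember best-responds to any q_G: π_E = (168 - Q)q_E - 2q_E.
Follower FOC: 166 - q_G - 2q_E = 0, so q_E(q_G) = (166 - q_G)/2.
The leader anticipates this reaction. Substituting into P = 168 - Q gives P = 85 - (1/2)q_G, so π_G = (85 - (1/2)q_G)q_G - 53q_G.
Maximising: ∂π_G/∂q_G = 32 - q_G = 0, giving q_G = 32.
Then q_E = (166 - 32)/2 = 67.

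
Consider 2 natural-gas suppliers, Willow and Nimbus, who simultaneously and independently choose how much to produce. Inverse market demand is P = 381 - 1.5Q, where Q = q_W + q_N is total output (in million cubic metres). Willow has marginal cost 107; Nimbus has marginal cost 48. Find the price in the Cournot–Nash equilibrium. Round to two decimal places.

178.67

Willow's profit: π_W = (381 - 1.5Q)q_W - (107q_W). Setting ∂π_W/∂q_W = 0: 274 - 3q_W - (3/2)(q_N) = 0.
Nimbus's profit: π_N = (381 - 1.5Q)q_N - (48q_N). Setting ∂π_N/∂q_N = 0: 333 - 3q_N - (3/2)(q_W) = 0.
Best responses: q_W = (274 - (3/2)q_N)/3, q_N = (333 - (3/2)q_W)/3.
Substituting one into the other gives q_W = 430/9 and q_N = 784/9.
Total output Q = 1214/9, so price P = 381 - (3/2)·(1214/9) = 536/3.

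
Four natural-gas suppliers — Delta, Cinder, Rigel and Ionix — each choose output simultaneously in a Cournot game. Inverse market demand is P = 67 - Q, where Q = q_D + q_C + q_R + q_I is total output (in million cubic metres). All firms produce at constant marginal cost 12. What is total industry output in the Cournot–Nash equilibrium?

A representative firm's profit is π_i = q_i(67 - Q) - 12q_i.
First-order condition (treating rivals' output as given): 55 - 2q_i - Σ_{j≠i} q_j = 0.
By symmetry each firm produces the same amount; substituting Σ_{j≠i} q_j = 3q_i yields q_i = 55/5 = 11.
Total output Q = 11 + 11 + 11 + 11 = 44.

44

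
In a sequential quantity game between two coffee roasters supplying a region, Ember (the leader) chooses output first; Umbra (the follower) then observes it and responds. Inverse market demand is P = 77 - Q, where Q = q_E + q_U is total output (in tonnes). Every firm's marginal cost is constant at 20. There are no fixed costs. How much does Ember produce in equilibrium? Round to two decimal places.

Solve by backward induction. Given q_E, the follower Umbra maximises π_U = (77 - q_E - q_U)q_U - 20q_U.
∂π_U/∂q_U = 57 - q_E - 2q_U = 0 gives the reaction function q_U = (57 - q_E)/2.
Ember substitutes q_U(q_E) into its own profit: π_E = q_E(77 - q_E - (57 - q_E)/2) - 20q_E = (97/2 - (1/2)q_E)q_E - 20q_E.
Maximising: ∂π_E/∂q_E = 57/2 - q_E = 0, giving q_E = 57/2.
Then q_U = (57 - 57/2)/2 = 57/4.

28.50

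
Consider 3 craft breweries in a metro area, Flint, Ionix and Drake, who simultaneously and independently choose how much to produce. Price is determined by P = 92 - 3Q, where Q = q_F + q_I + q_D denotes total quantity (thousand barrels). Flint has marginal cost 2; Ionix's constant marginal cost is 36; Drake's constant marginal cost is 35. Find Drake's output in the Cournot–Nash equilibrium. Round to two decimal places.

Flint's profit: π_F = (92 - 3Q)q_F - (2q_F). Setting ∂π_F/∂q_F = 0: 90 - 6q_F - 3(q_I + q_D) = 0.
Ionix's first-order condition: 56 - 6q_I - 3(q_F + q_D) = 0.
Drake's first-order condition: 57 - 6q_D - 3(q_F + q_I) = 0.
Summing all 3 equations gives 203 − 12Q = 0, hence Q = 203/12.
Back-substituting: q_F = (90 − 203/4)/3 = 157/12, q_I = (56 − 203/4)/3 = 7/4, q_D = (57 − 203/4)/3 = 25/12.

2.08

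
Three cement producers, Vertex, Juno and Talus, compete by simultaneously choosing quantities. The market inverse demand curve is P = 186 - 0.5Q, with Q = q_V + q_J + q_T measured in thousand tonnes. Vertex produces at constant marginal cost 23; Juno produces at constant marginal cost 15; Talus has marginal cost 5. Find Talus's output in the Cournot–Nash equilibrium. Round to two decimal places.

Vertex's profit: π_V = (186 - 0.5Q)q_V - (23q_V). Setting ∂π_V/∂q_V = 0: 163 - q_V - (1/2)(q_J + q_T) = 0.
Juno's first-order condition: 171 - q_J - (1/2)(q_V + q_T) = 0.
Talus's profit: π_T = (186 - 0.5Q)q_T - (5q_T). Setting ∂π_T/∂q_T = 0: 181 - q_T - (1/2)(q_V + q_J) = 0.
Adding the 3 first-order conditions: 515 − 2Q = 0, so Q = 515/2.
Back-substituting: q_V = (163 − 515/4)/(1/2) = 137/2, q_J = (171 − 515/4)/(1/2) = 169/2, q_T = (181 − 515/4)/(1/2) = 209/2.

104.50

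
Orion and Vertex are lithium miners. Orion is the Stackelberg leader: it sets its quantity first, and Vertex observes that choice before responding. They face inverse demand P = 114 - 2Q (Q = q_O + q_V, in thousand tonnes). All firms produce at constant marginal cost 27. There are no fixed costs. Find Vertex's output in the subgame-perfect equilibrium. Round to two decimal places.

10.88

The follower Vertex best-responds to any q_O: π_V = (114 - 2Q)q_V - 27q_V.
Setting the follower's marginal profit to zero, 87 - 2q_O - 4q_V = 0, i.e. q_V = (87 - 2q_O)/4.
Orion substitutes q_V(q_O) into its own profit: π_O = q_O(114 - 2q_O - (87 - 2q_O)/2) - 27q_O = (141/2 - q_O)q_O - 27q_O.
The leader's first-order condition 87/2 - 2q_O = 0 yields q_O = 87/4.
Then q_V = (87 - 2·(87/4))/4 = 87/8.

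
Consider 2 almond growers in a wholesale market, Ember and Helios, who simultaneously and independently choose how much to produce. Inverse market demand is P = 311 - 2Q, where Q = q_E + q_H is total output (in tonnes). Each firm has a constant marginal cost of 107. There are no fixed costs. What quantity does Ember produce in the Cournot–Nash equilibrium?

34

Each firm earns π_i = (311 - 2Q)q_i - 107q_i.
Setting ∂π_i/∂q_i = 0 with rivals' quantities fixed: 204 - 4q_i - 2q_j = 0.
With identical firms every q_j equals q_i, so q_j = q_i and 204 = 6q_i, giving q_i = 34.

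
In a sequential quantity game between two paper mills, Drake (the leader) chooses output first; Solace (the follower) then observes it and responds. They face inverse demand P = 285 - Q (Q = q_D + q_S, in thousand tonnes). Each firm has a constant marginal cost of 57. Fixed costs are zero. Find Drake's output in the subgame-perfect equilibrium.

The follower Solace best-responds to any q_D: π_S = (285 - Q)q_S - 57q_S.
Setting the follower's marginal profit to zero, 228 - q_D - 2q_S = 0, i.e. q_S = (228 - q_D)/2.
Drake substitutes q_S(q_D) into its own profit: π_D = q_D(285 - q_D - (228 - q_D)/2) - 57q_D = (171 - (1/2)q_D)q_D - 57q_D.
Leader FOC: 114 - q_D = 0, so q_D = 114.
Then q_S = (228 - 114)/2 = 57.

114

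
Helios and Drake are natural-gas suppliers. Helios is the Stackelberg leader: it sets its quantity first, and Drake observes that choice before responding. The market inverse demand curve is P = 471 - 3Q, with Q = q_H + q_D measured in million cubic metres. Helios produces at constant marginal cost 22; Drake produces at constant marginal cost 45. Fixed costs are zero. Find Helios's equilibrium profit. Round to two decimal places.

9282.67

Solve by backward induction. Given q_H, the follower Drake maximises π_D = (471 - 3q_H - 3q_D)q_D - 45q_D.
Follower FOC: 426 - 3q_H - 6q_D = 0, so q_D(q_H) = (426 - 3q_H)/6.
Helios substitutes q_D(q_H) into its own profit: π_H = q_H(471 - 3q_H - (426 - 3q_H)/2) - 22q_H = (258 - (3/2)q_H)q_H - 22q_H.
The leader's first-order condition 236 - 3q_H = 0 yields q_H = 236/3.
Then q_D = (426 - 3·(236/3))/6 = 95/3.
Price P = 471 - 3·(331/3) = 140.
Helios's profit: (140 - 22)·(236/3) = 9282.6667.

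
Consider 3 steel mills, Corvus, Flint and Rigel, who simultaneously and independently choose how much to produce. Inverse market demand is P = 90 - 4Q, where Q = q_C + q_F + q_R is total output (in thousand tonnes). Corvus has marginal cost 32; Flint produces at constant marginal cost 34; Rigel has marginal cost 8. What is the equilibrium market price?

41

Corvus's profit: π_C = (90 - 4Q)q_C - (32q_C). Setting ∂π_C/∂q_C = 0: 58 - 8q_C - 4(q_F + q_R) = 0.
Flint's profit: π_F = (90 - 4Q)q_F - (34q_F). Setting ∂π_F/∂q_F = 0: 56 - 8q_F - 4(q_C + q_R) = 0.
Rigel's profit: π_R = (90 - 4Q)q_R - (8q_R). Setting ∂π_R/∂q_R = 0: 82 - 8q_R - 4(q_C + q_F) = 0.
Adding the 3 first-order conditions: 196 − 16Q = 0, so Q = 49/4.
Back-substituting: q_C = (58 − 49)/4 = 9/4, q_F = (56 − 49)/4 = 7/4, q_R = (82 − 49)/4 = 33/4.
Total output Q = 49/4, so price P = 90 - 4·(49/4) = 41.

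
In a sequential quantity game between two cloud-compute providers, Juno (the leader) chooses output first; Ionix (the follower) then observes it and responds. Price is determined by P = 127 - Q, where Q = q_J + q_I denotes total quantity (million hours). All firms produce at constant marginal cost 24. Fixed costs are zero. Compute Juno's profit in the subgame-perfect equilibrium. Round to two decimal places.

The follower Ionix best-responds to any q_J: π_I = (127 - Q)q_I - 24q_I.
Setting the follower's marginal profit to zero, 103 - q_J - 2q_I = 0, i.e. q_I = (103 - q_J)/2.
The leader anticipates this reaction. Substituting into P = 127 - Q gives P = 151/2 - (1/2)q_J, so π_J = (151/2 - (1/2)q_J)q_J - 24q_J.
The leader's first-order condition 103/2 - q_J = 0 yields q_J = 103/2.
Then q_I = (103 - 103/2)/2 = 103/4.
Price P = 127 - 309/4 = 199/4.
Juno's profit: (199/4 - 24)·(103/2) = 1326.1250.

1326.13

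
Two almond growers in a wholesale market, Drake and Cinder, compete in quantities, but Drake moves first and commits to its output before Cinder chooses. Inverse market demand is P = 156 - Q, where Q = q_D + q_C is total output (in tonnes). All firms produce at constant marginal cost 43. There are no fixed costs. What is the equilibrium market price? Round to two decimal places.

71.25

Solve by backward induction. Given q_D, the follower Cinder maximises π_C = (156 - q_D - q_C)q_C - 43q_C.
∂π_C/∂q_C = 113 - q_D - 2q_C = 0 gives the reaction function q_C = (113 - q_D)/2.
The leader anticipates this reaction. Substituting into P = 156 - Q gives P = 199/2 - (1/2)q_D, so π_D = (199/2 - (1/2)q_D)q_D - 43q_D.
Leader FOC: 113/2 - q_D = 0, so q_D = 113/2.
Then q_C = (113 - 113/2)/2 = 113/4.
Total output Q = 339/4, so price P = 156 - 339/4 = 285/4.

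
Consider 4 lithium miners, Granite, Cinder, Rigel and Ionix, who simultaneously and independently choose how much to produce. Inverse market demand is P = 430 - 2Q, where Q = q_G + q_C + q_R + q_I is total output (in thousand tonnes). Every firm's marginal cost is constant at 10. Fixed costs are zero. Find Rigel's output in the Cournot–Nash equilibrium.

42

A representative firm's profit is π_i = q_i(430 - 2Q) - 10q_i.
Setting ∂π_i/∂q_i = 0 with rivals' quantities fixed: 420 - 4q_i - 2·Σ_{j≠i} q_j = 0.
With identical firms every q_j equals q_i, so Σ_{j≠i} q_j = 3q_i and 420 = 10q_i, giving q_i = 42.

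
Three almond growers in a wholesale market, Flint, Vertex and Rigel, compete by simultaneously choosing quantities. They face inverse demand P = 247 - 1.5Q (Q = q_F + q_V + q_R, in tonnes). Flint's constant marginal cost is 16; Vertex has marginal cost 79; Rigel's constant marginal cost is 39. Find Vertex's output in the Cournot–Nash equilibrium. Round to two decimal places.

10.83

Flint's profit: π_F = (247 - 1.5Q)q_F - (16q_F). Setting ∂π_F/∂q_F = 0: 231 - 3q_F - (3/2)(q_V + q_R) = 0.
Vertex's profit: π_V = (247 - 1.5Q)q_V - (79q_V). Setting ∂π_V/∂q_V = 0: 168 - 3q_V - (3/2)(q_F + q_R) = 0.
Rigel's first-order condition: 208 - 3q_R - (3/2)(q_F + q_V) = 0.
Adding the 3 conditions: 607 − 3Q − 3Q = 0, i.e. Q = 607/6.
Back-substituting: q_F = (231 − 607/4)/(3/2) = 317/6, q_V = (168 − 607/4)/(3/2) = 65/6, q_R = (208 − 607/4)/(3/2) = 75/2.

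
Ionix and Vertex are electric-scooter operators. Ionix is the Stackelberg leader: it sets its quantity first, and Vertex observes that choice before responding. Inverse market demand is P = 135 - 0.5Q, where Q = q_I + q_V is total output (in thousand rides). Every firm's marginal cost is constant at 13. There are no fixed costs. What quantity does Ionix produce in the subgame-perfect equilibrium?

122

Solve by backward induction. Given q_I, the follower Vertex maximises π_V = (135 - (1/2)q_I - (1/2)q_V)q_V - 13q_V.
∂π_V/∂q_V = 122 - (1/2)q_I - q_V = 0 gives the reaction function q_V = (122 - (1/2)q_I).
Ionix substitutes q_V(q_I) into its own profit: π_I = q_I(135 - (1/2)q_I - (122 - (1/2)q_I)/2) - 13q_I = (74 - (1/4)q_I)q_I - 13q_I.
The leader's first-order condition 61 - (1/2)q_I = 0 yields q_I = 122.
Then q_V = (122 - (1/2)·122) = 61.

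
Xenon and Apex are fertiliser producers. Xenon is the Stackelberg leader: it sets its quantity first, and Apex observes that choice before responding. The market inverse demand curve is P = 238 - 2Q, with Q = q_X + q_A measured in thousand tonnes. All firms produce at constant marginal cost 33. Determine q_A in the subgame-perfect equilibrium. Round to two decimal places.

25.63

The follower Apex best-responds to any q_X: π_A = (238 - 2Q)q_A - 33q_A.
Follower FOC: 205 - 2q_X - 4q_A = 0, so q_A(q_X) = (205 - 2q_X)/4.
The leader anticipates this reaction. Substituting into P = 238 - 2Q gives P = 271/2 - q_X, so π_X = (271/2 - q_X)q_X - 33q_X.
Maximising: ∂π_X/∂q_X = 205/2 - 2q_X = 0, giving q_X = 205/4.
Then q_A = (205 - 2·(205/4))/4 = 205/8.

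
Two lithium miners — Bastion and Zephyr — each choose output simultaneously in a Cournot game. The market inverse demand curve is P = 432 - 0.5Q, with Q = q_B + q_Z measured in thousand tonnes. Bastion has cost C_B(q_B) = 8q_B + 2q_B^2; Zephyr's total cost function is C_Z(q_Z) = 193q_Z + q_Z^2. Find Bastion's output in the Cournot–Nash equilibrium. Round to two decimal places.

Bastion's profit: π_B = (432 - 0.5Q)q_B - (8q_B + 2q_B²). Setting ∂π_B/∂q_B = 0: 424 - 5q_B - (1/2)(q_Z) = 0.
Zephyr's first-order condition: 239 - 3q_Z - (1/2)(q_B) = 0.
Best responses: q_B = (424 - (1/2)q_Z)/5, q_Z = (239 - (1/2)q_B)/3.
Solving the pair: q_B = 78.1356, q_Z = 66.6441.

78.14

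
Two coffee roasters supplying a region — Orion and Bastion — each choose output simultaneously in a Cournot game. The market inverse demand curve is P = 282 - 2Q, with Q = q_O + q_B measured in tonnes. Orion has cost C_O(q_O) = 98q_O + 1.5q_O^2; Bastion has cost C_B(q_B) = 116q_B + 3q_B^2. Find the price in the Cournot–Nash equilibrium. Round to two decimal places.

Orion's profit: π_O = (282 - 2Q)q_O - (98q_O + (3/2)q_O²). Setting ∂π_O/∂q_O = 0: 184 - 7q_O - 2(q_B) = 0.
Bastion's first-order condition: 166 - 10q_B - 2(q_O) = 0.
Rearranging gives the reaction functions q_O = (184 - 2q_B)/7 and q_B = (166 - 2q_O)/10.
Solving the pair: q_O = 754/33, q_B = 397/33.
Total output Q = 1151/33, so price P = 282 - 2·(1151/33) = 212.2424.

212.24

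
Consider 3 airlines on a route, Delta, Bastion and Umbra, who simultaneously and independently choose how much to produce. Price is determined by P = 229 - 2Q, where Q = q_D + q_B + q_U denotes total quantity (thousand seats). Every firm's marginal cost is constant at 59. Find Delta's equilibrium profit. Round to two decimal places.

A representative firm's profit is π_i = q_i(229 - 2Q) - 59q_i.
First-order condition (treating rivals' output as given): 170 - 4q_i - 2·Σ_{j≠i} q_j = 0.
With identical firms every q_j equals q_i, so Σ_{j≠i} q_j = 2q_i and 170 = 8q_i, giving q_i = 85/4.
Price P = 229 - 2·(255/4) = 203/2.
Delta's profit: (203/2 - 59)·(85/4) = 903.1250.

903.13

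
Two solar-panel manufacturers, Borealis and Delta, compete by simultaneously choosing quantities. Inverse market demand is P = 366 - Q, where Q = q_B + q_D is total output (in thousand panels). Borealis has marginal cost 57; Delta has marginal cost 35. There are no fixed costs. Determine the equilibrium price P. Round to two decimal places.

152.67

Borealis's profit: π_B = (366 - Q)q_B - (57q_B). Setting ∂π_B/∂q_B = 0: 309 - 2q_B - (q_D) = 0.
Delta's first-order condition: 331 - 2q_D - (q_B) = 0.
Rearranging gives the reaction functions q_B = (309 - q_D)/2 and q_D = (331 - q_B)/2.
Substituting one into the other gives q_B = 287/3 and q_D = 353/3.
Total output Q = 640/3, so price P = 366 - 640/3 = 458/3.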